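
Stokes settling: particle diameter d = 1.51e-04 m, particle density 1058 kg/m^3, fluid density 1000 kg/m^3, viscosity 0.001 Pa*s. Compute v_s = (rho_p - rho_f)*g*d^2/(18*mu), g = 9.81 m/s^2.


Density difference: rho_p - rho_f = 1058 - 1000 = 58 kg/m^3
d^2 = (1.51e-04)^2 = 2.2801e-08 m^2
Numerator = (rho_p - rho_f) * g * d^2 = 58 * 9.81 * 2.2801e-08 = 1.2973313e-05
Denominator = 18 * mu = 18 * 0.001 = 0.018
v_s = 1.2973313e-05 / 0.018 = 7.2074e-04 m/s
Check: Re = rho_f * v_s * d / mu = 1000 * 7.2074e-04 * 1.51e-04 / 0.001 = 0.109 < 1, so Stokes' law applies.

7.2074e-04 m/s


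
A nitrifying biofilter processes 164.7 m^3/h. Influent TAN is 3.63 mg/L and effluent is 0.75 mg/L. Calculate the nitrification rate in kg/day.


Concentration drop: TAN_in - TAN_out = 3.63 - 0.75 = 2.88 mg/L
Hourly TAN removed = Q * dTAN = 164.7 m^3/h * 2.88 mg/L = 474.336 g/h  (m^3/h * mg/L = g/h)
Daily TAN removed = 474.336 * 24 = 11384.064 g/day
Convert to kg/day: 11384.064 / 1000 = 11.384064 kg/day

11.384064 kg/day


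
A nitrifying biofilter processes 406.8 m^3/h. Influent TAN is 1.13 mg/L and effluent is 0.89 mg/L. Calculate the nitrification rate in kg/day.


Concentration drop: TAN_in - TAN_out = 1.13 - 0.89 = 0.24 mg/L
Hourly TAN removed = Q * dTAN = 406.8 m^3/h * 0.24 mg/L = 97.632 g/h  (m^3/h * mg/L = g/h)
Daily TAN removed = 97.632 * 24 = 2343.168 g/day
Convert to kg/day: 2343.168 / 1000 = 2.343168 kg/day

2.343168 kg/day


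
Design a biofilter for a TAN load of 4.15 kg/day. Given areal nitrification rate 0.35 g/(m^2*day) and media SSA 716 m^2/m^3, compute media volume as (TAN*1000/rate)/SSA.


A = 4.15*1000 / 0.35 = 11857.143 m^2
V = 11857.143 / 716 = 16.5603

16.5603 m^3


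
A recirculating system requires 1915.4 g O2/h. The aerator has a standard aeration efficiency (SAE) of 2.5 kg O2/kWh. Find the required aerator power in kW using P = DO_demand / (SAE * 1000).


SAE in g O2/kWh = 2.5 * 1000 = 2500 g/kWh
P = DO_demand / SAE_g = 1915.4 / 2500 = 0.76616 kW

0.76616 kW


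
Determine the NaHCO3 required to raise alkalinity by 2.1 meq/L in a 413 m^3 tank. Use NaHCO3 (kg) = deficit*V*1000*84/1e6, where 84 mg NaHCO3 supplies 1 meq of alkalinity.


Tank volume in L = 413 m^3 * 1000 = 413000 L
Total meq required = 2.1 meq/L * 413000 L = 867300 meq
NaHCO3 mass = 867300 meq * 84 mg/meq / 1e6 = 72.8532 kg

72.8532 kg


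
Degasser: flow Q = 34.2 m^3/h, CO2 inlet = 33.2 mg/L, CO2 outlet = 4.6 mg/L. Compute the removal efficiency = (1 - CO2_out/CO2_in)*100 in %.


CO2_out / CO2_in = 4.6 / 33.2 = 0.13855422
Fraction remaining = 0.13855422
efficiency = (1 - 0.13855422) * 100 = 86.1446 %

86.1446 %


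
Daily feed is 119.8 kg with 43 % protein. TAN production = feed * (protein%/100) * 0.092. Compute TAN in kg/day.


Protein in feed = 119.8 * 43/100 = 51.514 kg/day
TAN = protein * 0.092 = 51.514 * 0.092 = 4.739288 kg/day

4.739288 kg/day


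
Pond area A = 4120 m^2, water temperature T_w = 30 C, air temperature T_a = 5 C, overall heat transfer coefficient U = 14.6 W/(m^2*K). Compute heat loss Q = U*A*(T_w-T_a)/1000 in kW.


Temperature difference dT = 30 - 5 = 25 K
Heat loss (W) = U * A * dT = 14.6 * 4120 * 25 = 1503800 W
Convert to kW: 1503800 / 1000 = 1503.8 kW

1503.8 kW


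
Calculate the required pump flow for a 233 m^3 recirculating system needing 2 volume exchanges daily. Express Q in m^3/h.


Daily recirculation volume = 233 m^3 * 2 = 466 m^3/day
Flow rate Q = daily volume / 24 h = 466 / 24 = 19.4167 m^3/h

19.4167 m^3/h


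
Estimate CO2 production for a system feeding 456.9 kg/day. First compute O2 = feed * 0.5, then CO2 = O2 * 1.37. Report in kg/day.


O2 = 456.9 * 0.5 = 228.45
CO2 = 228.45 * 1.37 = 312.9765

312.9765 kg/day


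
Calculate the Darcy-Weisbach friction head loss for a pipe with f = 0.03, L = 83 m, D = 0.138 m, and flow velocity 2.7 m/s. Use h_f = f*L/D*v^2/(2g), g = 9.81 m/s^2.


v^2 = 2.7^2 = 7.29 m^2/s^2
L/D = 83/0.138 = 601.44928
h_f = f*(L/D)*v^2/(2g) = 0.03 * 601.44928 * 7.29 / 19.62 = 6.70423 m

6.70423 m


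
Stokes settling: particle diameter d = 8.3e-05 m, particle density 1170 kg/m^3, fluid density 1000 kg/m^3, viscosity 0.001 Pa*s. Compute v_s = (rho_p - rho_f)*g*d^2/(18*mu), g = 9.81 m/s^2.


Density difference: rho_p - rho_f = 1170 - 1000 = 170 kg/m^3
d^2 = (8.3e-05)^2 = 6.889e-09 m^2
Numerator = (rho_p - rho_f) * g * d^2 = 170 * 9.81 * 6.889e-09 = 1.1488785e-05
Denominator = 18 * mu = 18 * 0.001 = 0.018
v_s = 1.1488785e-05 / 0.018 = 6.38266e-04 m/s
Check: Re = rho_f * v_s * d / mu = 1000 * 6.38266e-04 * 8.3e-05 / 0.001 = 0.053 < 1, so Stokes' law applies.

6.38266e-04 m/s


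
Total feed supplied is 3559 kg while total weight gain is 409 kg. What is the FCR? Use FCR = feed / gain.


FCR = feed consumed / weight gained
FCR = 3559 kg / 409 kg = 8.70171

8.70171


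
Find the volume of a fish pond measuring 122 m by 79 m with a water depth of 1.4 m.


Base area = L * W = 122 * 79 = 9638 m^2
Volume = area * depth = 9638 * 1.4 = 13493.2 m^3

13493.2 m^3


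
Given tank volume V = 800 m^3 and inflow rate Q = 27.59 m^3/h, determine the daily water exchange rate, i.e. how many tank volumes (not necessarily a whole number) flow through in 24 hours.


Daily flow volume = 27.59 m^3/h * 24 h = 662.16 m^3/day
Exchanges = daily flow / tank volume = 662.16 / 800 = 0.8277 exchanges/day

0.8277 exchanges/day


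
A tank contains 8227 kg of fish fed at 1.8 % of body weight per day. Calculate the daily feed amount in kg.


Feeding rate fraction = 1.8% / 100 = 0.018
Daily feed = 8227 kg * 0.018 = 148.086 kg/day

148.086 kg/day


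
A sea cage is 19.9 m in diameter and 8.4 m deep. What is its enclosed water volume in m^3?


r = d/2 = 19.9/2 = 9.95 m
Base area = pi*r^2 = pi*9.95^2 = 311.02553 m^2
Volume = 311.02553 * 8.4 = 2612.61 m^3

2612.61 m^3


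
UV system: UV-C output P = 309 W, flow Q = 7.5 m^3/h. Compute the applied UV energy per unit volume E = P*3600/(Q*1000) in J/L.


Energy delivered per hour = 309 W * 3600 s = 1112400 J/h
Volume treated per hour = 7.5 m^3/h * 1000 = 7500 L/h
dose = 1112400 / 7500 = 148.32 J/L

148.32 J/L


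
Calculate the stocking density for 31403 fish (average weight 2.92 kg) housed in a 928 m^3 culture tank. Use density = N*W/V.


Total biomass = 31403 fish * 2.92 kg = 91696.76 kg
Density = total biomass / volume = 91696.76 / 928 = 98.8112 kg/m^3

98.8112 kg/m^3


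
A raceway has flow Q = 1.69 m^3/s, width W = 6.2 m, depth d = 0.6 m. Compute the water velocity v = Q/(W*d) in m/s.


Cross-sectional area = W * d = 6.2 * 0.6 = 3.72 m^2
Velocity = Q / A = 1.69 / 3.72 = 0.454301 m/s

0.454301 m/s


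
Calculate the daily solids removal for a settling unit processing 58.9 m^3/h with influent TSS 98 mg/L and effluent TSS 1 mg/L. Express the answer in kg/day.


Concentration drop: TSS_in - TSS_out = 98 - 1 = 97 mg/L
Hourly solids removed = Q * dTSS = 58.9 m^3/h * 97 mg/L = 5713.3 g/h  (m^3/h * mg/L = g/h)
Daily solids removed = 5713.3 * 24 = 137119.2 g/day
Convert g to kg: 137119.2 / 1000 = 137.1192 kg/day

137.1192 kg/day


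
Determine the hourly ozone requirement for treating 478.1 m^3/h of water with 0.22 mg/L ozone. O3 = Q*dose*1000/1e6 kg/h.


O3 demand (mg/h) = Q * dose * 1000 = 478.1 * 0.22 * 1000 = 105182 mg/h
Convert mg to kg: 105182 / 1e6 = 0.105182 kg/h

0.105182 kg/h


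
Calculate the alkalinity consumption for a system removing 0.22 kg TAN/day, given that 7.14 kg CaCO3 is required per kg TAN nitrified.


Alkalinity factor: 7.14 kg CaCO3 consumed per kg TAN nitrified
alk = 0.22 kg TAN * 7.14 = 1.5708 kg CaCO3/day

1.5708 kg CaCO3/day


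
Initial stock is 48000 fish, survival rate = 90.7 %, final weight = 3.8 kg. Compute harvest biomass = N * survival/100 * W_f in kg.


Survivors = 48000 * 90.7/100 = 43536 fish
Harvest biomass = survivors * W_f = 43536 * 3.8 = 165436.8 kg

165436.8 kg


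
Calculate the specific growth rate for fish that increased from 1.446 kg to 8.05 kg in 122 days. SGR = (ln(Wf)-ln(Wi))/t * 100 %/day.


ln(W_f) = ln(8.05) = 2.0856721
ln(W_i) = ln(1.446) = 0.36880112
ln(W_f) - ln(W_i) = 2.0856721 - 0.36880112 = 1.716871
SGR = 1.716871 / 122 * 100 = 1.40727 %/day

1.40727 %/day


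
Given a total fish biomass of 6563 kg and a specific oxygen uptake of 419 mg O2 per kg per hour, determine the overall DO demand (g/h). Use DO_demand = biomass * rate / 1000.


Total O2 consumption (mg/h) = 6563 kg * 419 mg/(kg*h) = 2749897 mg/h
Convert to g/h: 2749897 / 1000 = 2749.897 g/h

2749.897 g/h


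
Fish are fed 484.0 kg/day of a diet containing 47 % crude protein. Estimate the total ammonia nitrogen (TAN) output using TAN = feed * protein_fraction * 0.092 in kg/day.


Protein in feed = 484.0 * 47/100 = 227.48 kg/day
TAN = protein * 0.092 = 227.48 * 0.092 = 20.92816 kg/day

20.92816 kg/day


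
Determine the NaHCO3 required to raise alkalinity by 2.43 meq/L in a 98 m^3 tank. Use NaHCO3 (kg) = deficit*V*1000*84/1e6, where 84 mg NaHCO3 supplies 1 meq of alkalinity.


Tank volume in L = 98 m^3 * 1000 = 98000 L
Total meq required = 2.43 meq/L * 98000 L = 238140 meq
NaHCO3 mass = 238140 meq * 84 mg/meq / 1e6 = 20.0038 kg

20.0038 kg


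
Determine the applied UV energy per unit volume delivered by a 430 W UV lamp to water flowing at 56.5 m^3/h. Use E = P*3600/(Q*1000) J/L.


Energy delivered per hour = 430 W * 3600 s = 1548000 J/h
Volume treated per hour = 56.5 m^3/h * 1000 = 56500 L/h
dose = 1548000 / 56500 = 27.3982 J/L

27.3982 J/L


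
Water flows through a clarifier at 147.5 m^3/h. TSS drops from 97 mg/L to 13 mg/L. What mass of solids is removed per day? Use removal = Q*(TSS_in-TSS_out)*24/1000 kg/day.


Concentration drop: TSS_in - TSS_out = 97 - 13 = 84 mg/L
Hourly solids removed = Q * dTSS = 147.5 m^3/h * 84 mg/L = 12390 g/h  (m^3/h * mg/L = g/h)
Daily solids removed = 12390 * 24 = 297360 g/day
Convert g to kg: 297360 / 1000 = 297.36 kg/day

297.36 kg/day


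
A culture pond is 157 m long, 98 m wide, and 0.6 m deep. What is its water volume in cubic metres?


Base area = L * W = 157 * 98 = 15386 m^2
Volume = area * depth = 15386 * 0.6 = 9231.6 m^3

9231.6 m^3


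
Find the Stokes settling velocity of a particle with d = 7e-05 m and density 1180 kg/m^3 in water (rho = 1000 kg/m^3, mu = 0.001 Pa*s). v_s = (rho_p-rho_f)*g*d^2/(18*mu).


Density difference: rho_p - rho_f = 1180 - 1000 = 180 kg/m^3
d^2 = (7e-05)^2 = 4.9e-09 m^2
Numerator = (rho_p - rho_f) * g * d^2 = 180 * 9.81 * 4.9e-09 = 8.65242e-06
Denominator = 18 * mu = 18 * 0.001 = 0.018
v_s = 8.65242e-06 / 0.018 = 4.8069e-04 m/s
Check: Re = rho_f * v_s * d / mu = 1000 * 4.8069e-04 * 7e-05 / 0.001 = 0.0336 < 1, so Stokes' law applies.

4.8069e-04 m/s


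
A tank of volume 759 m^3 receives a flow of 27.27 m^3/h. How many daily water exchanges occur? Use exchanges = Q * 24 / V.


Daily flow volume = 27.27 m^3/h * 24 h = 654.48 m^3/day
Exchanges = daily flow / tank volume = 654.48 / 759 = 0.862292 exchanges/day

0.862292 exchanges/day


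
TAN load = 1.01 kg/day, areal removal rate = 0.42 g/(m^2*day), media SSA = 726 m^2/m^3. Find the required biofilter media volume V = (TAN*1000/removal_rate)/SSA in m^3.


A = 1.01*1000 / 0.42 = 2404.7619 m^2
V = 2404.7619 / 726 = 3.31234

3.31234 m^3


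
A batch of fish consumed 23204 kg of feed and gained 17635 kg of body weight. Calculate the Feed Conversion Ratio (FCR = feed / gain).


FCR = feed consumed / weight gained
FCR = 23204 kg / 17635 kg = 1.31579

1.31579


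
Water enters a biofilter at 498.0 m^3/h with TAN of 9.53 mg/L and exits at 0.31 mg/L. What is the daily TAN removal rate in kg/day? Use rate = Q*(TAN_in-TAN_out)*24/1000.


Concentration drop: TAN_in - TAN_out = 9.53 - 0.31 = 9.22 mg/L
Hourly TAN removed = Q * dTAN = 498.0 m^3/h * 9.22 mg/L = 4591.56 g/h  (m^3/h * mg/L = g/h)
Daily TAN removed = 4591.56 * 24 = 110197.44 g/day
Convert to kg/day: 110197.44 / 1000 = 110.19744 kg/day

110.19744 kg/day


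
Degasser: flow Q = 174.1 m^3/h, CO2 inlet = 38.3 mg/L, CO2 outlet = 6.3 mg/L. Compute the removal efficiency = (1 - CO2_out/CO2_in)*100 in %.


CO2_out / CO2_in = 6.3 / 38.3 = 0.16449086
Fraction remaining = 0.16449086
efficiency = (1 - 0.16449086) * 100 = 83.5509 %

83.5509 %


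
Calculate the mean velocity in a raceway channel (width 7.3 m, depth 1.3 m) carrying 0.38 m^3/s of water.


Cross-sectional area = W * d = 7.3 * 1.3 = 9.49 m^2
Velocity = Q / A = 0.38 / 9.49 = 0.0400421 m/s

0.0400421 m/s


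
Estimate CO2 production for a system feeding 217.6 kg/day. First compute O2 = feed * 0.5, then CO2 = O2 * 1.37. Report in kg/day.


O2 = 217.6 * 0.5 = 108.8
CO2 = 108.8 * 1.37 = 149.056

149.056 kg/day


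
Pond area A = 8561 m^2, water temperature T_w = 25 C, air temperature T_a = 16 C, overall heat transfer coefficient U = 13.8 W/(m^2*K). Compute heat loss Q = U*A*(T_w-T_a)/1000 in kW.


Temperature difference dT = 25 - 16 = 9 K
Heat loss (W) = U * A * dT = 13.8 * 8561 * 9 = 1063276.2 W
Convert to kW: 1063276.2 / 1000 = 1063.2762 kW

1063.2762 kW


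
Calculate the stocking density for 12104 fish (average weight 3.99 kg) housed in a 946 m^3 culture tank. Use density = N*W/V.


Total biomass = 12104 fish * 3.99 kg = 48294.96 kg
Density = total biomass / volume = 48294.96 / 946 = 51.0518 kg/m^3

51.0518 kg/m^3


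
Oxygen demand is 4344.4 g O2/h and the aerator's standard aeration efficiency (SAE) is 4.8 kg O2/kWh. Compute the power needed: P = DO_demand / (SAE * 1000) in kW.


SAE in g O2/kWh = 4.8 * 1000 = 4800 g/kWh
P = DO_demand / SAE_g = 4344.4 / 4800 = 0.905083 kW

0.905083 kW


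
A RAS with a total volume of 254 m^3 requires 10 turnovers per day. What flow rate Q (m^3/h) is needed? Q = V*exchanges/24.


Daily recirculation volume = 254 m^3 * 10 = 2540 m^3/day
Flow rate Q = daily volume / 24 h = 2540 / 24 = 105.833 m^3/h

105.833 m^3/h


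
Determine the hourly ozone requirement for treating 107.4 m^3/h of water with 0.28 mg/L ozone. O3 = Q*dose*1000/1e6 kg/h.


O3 demand (mg/h) = Q * dose * 1000 = 107.4 * 0.28 * 1000 = 30072 mg/h
Convert mg to kg: 30072 / 1e6 = 0.030072 kg/h

0.030072 kg/h


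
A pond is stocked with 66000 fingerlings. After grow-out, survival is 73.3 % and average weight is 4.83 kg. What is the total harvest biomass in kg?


Survivors = 66000 * 73.3/100 = 48378 fish
Harvest biomass = survivors * W_f = 48378 * 4.83 = 233665.74 kg

233665.74 kg


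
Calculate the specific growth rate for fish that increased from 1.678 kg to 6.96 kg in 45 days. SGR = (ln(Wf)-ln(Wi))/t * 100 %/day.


ln(W_f) = ln(6.96) = 1.9401795
ln(W_i) = ln(1.678) = 0.51760261
ln(W_f) - ln(W_i) = 1.9401795 - 0.51760261 = 1.4225769
SGR = 1.4225769 / 45 * 100 = 3.16128 %/day

3.16128 %/day


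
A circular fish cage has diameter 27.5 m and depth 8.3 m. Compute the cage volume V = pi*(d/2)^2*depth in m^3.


r = d/2 = 27.5/2 = 13.75 m
Base area = pi*r^2 = pi*13.75^2 = 593.95736 m^2
Volume = 593.95736 * 8.3 = 4929.85 m^3

4929.85 m^3


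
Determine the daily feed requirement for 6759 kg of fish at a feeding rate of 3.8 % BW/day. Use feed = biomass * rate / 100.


Feeding rate fraction = 3.8% / 100 = 0.038
Daily feed = 6759 kg * 0.038 = 256.842 kg/day

256.842 kg/day


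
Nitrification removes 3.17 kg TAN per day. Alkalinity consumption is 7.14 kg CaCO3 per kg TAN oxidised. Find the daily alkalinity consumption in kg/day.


Alkalinity factor: 7.14 kg CaCO3 consumed per kg TAN nitrified
alk = 3.17 kg TAN * 7.14 = 22.6338 kg CaCO3/day

22.6338 kg CaCO3/day


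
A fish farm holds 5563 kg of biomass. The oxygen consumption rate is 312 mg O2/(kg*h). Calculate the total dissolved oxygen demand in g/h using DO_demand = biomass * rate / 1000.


Total O2 consumption (mg/h) = 5563 kg * 312 mg/(kg*h) = 1735656 mg/h
Convert to g/h: 1735656 / 1000 = 1735.656 g/h

1735.656 g/h


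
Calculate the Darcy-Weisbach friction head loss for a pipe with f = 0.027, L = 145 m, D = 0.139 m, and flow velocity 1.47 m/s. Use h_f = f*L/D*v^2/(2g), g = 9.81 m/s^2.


v^2 = 1.47^2 = 2.1609 m^2/s^2
L/D = 145/0.139 = 1043.1655
h_f = f*(L/D)*v^2/(2g) = 0.027 * 1043.1655 * 2.1609 / 19.62 = 3.10208 m

3.10208 m


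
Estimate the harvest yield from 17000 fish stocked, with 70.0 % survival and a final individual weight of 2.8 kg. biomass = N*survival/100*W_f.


Survivors = 17000 * 70.0/100 = 11900 fish
Harvest biomass = survivors * W_f = 11900 * 2.8 = 33320 kg

33320 kg


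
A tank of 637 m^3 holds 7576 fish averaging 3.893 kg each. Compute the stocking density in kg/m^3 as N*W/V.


Total biomass = 7576 fish * 3.893 kg = 29493.368 kg
Density = total biomass / volume = 29493.368 / 637 = 46.3004 kg/m^3

46.3004 kg/m^3


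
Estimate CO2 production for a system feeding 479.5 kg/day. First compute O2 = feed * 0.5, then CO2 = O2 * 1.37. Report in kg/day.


O2 = 479.5 * 0.5 = 239.75
CO2 = 239.75 * 1.37 = 328.4575

328.4575 kg/day


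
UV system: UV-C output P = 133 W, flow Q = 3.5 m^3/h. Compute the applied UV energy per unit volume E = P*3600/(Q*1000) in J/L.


Energy delivered per hour = 133 W * 3600 s = 478800 J/h
Volume treated per hour = 3.5 m^3/h * 1000 = 3500 L/h
dose = 478800 / 3500 = 136.8 J/L

136.8 J/L


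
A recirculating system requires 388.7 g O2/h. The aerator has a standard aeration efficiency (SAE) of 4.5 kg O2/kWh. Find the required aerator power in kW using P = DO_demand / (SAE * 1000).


SAE in g O2/kWh = 4.5 * 1000 = 4500 g/kWh
P = DO_demand / SAE_g = 388.7 / 4500 = 0.0863778 kW

0.0863778 kW


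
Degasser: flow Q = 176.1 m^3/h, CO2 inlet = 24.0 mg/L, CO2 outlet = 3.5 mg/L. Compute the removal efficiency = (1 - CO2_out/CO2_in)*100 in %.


CO2_out / CO2_in = 3.5 / 24.0 = 0.14583333
Fraction remaining = 0.14583333
efficiency = (1 - 0.14583333) * 100 = 85.4167 %

85.4167 %


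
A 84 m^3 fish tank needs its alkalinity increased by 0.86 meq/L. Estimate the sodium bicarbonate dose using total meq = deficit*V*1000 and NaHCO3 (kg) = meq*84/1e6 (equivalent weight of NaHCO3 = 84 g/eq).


Tank volume in L = 84 m^3 * 1000 = 84000 L
Total meq required = 0.86 meq/L * 84000 L = 72240 meq
NaHCO3 mass = 72240 meq * 84 mg/meq / 1e6 = 6.06816 kg

6.06816 kg


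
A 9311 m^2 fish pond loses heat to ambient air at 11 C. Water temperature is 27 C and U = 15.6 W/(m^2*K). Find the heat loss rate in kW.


Temperature difference dT = 27 - 11 = 16 K
Heat loss (W) = U * A * dT = 15.6 * 9311 * 16 = 2324025.6 W
Convert to kW: 2324025.6 / 1000 = 2324.0256 kW

2324.0256 kW


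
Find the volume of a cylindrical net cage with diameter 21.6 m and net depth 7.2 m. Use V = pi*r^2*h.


r = d/2 = 21.6/2 = 10.8 m
Base area = pi*r^2 = pi*10.8^2 = 366.43537 m^2
Volume = 366.43537 * 7.2 = 2638.33 m^3

2638.33 m^3


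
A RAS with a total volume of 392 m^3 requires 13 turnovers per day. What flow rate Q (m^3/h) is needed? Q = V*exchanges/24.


Daily recirculation volume = 392 m^3 * 13 = 5096 m^3/day
Flow rate Q = daily volume / 24 h = 5096 / 24 = 212.333 m^3/h

212.333 m^3/h


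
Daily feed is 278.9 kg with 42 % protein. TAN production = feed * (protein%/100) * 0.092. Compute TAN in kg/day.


Protein in feed = 278.9 * 42/100 = 117.138 kg/day
TAN = protein * 0.092 = 117.138 * 0.092 = 10.776696 kg/day

10.776696 kg/day


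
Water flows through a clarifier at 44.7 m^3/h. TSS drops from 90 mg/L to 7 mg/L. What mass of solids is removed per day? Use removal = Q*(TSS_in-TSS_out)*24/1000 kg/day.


Concentration drop: TSS_in - TSS_out = 90 - 7 = 83 mg/L
Hourly solids removed = Q * dTSS = 44.7 m^3/h * 83 mg/L = 3710.1 g/h  (m^3/h * mg/L = g/h)
Daily solids removed = 3710.1 * 24 = 89042.4 g/day
Convert g to kg: 89042.4 / 1000 = 89.0424 kg/day

89.0424 kg/day


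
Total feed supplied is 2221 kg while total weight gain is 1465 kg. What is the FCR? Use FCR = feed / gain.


FCR = feed consumed / weight gained
FCR = 2221 kg / 1465 kg = 1.51604

1.51604


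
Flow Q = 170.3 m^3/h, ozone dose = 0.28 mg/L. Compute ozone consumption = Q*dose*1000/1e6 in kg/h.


O3 demand (mg/h) = Q * dose * 1000 = 170.3 * 0.28 * 1000 = 47684 mg/h
Convert mg to kg: 47684 / 1e6 = 0.047684 kg/h

0.047684 kg/h


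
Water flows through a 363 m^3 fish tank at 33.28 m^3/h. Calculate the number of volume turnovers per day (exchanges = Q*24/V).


Daily flow volume = 33.28 m^3/h * 24 h = 798.72 m^3/day
Exchanges = daily flow / tank volume = 798.72 / 363 = 2.20033 exchanges/day

2.20033 exchanges/day


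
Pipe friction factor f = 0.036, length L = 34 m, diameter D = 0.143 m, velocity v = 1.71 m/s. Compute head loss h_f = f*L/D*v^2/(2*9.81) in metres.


v^2 = 1.71^2 = 2.9241 m^2/s^2
L/D = 34/0.143 = 237.76224
h_f = f*(L/D)*v^2/(2g) = 0.036 * 237.76224 * 2.9241 / 19.62 = 1.27567 m

1.27567 m


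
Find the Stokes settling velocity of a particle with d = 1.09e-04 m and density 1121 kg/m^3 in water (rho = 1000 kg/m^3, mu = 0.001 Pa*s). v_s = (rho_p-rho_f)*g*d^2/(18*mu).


Density difference: rho_p - rho_f = 1121 - 1000 = 121 kg/m^3
d^2 = (1.09e-04)^2 = 1.1881e-08 m^2
Numerator = (rho_p - rho_f) * g * d^2 = 121 * 9.81 * 1.1881e-08 = 1.4102866e-05
Denominator = 18 * mu = 18 * 0.001 = 0.018
v_s = 1.4102866e-05 / 0.018 = 7.83493e-04 m/s
Check: Re = rho_f * v_s * d / mu = 1000 * 7.83493e-04 * 1.09e-04 / 0.001 = 0.0854 < 1, so Stokes' law applies.

7.83493e-04 m/s


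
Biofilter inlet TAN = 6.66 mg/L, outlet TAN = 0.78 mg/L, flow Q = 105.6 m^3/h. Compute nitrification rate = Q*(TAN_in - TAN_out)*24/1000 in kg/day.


Concentration drop: TAN_in - TAN_out = 6.66 - 0.78 = 5.88 mg/L
Hourly TAN removed = Q * dTAN = 105.6 m^3/h * 5.88 mg/L = 620.928 g/h  (m^3/h * mg/L = g/h)
Daily TAN removed = 620.928 * 24 = 14902.272 g/day
Convert to kg/day: 14902.272 / 1000 = 14.902272 kg/day

14.902272 kg/day


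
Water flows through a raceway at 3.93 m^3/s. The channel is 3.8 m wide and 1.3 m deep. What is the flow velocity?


Cross-sectional area = W * d = 3.8 * 1.3 = 4.94 m^2
Velocity = Q / A = 3.93 / 4.94 = 0.795547 m/s

0.795547 m/s


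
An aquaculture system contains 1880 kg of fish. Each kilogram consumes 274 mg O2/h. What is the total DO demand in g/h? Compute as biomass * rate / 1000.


Total O2 consumption (mg/h) = 1880 kg * 274 mg/(kg*h) = 515120 mg/h
Convert to g/h: 515120 / 1000 = 515.12 g/h

515.12 g/h


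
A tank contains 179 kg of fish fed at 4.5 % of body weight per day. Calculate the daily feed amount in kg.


Feeding rate fraction = 4.5% / 100 = 0.045
Daily feed = 179 kg * 0.045 = 8.055 kg/day

8.055 kg/day


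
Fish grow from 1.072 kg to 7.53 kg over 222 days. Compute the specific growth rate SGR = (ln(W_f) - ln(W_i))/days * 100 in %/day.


ln(W_f) = ln(7.53) = 2.018895
ln(W_i) = ln(1.072) = 0.069526063
ln(W_f) - ln(W_i) = 2.018895 - 0.069526063 = 1.9493689
SGR = 1.9493689 / 222 * 100 = 0.878094 %/day

0.878094 %/day


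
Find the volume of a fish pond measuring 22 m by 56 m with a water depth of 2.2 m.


Base area = L * W = 22 * 56 = 1232 m^2
Volume = area * depth = 1232 * 2.2 = 2710.4 m^3

2710.4 m^3


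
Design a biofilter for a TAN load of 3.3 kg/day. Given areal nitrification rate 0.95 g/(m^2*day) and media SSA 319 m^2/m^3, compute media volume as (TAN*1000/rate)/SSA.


A = 3.3*1000 / 0.95 = 3473.6842 m^2
V = 3473.6842 / 319 = 10.8893

10.8893 m^3


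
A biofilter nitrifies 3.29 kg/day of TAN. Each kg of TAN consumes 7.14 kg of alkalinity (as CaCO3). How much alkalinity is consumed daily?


Alkalinity factor: 7.14 kg CaCO3 consumed per kg TAN nitrified
alk = 3.29 kg TAN * 7.14 = 23.4906 kg CaCO3/day

23.4906 kg CaCO3/day


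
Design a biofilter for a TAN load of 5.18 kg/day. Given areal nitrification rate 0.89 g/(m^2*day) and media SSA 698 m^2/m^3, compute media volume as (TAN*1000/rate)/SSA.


A = 5.18*1000 / 0.89 = 5820.2247 m^2
V = 5820.2247 / 698 = 8.33843

8.33843 m^3


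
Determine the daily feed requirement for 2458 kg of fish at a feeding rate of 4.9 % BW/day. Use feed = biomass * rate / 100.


Feeding rate fraction = 4.9% / 100 = 0.049
Daily feed = 2458 kg * 0.049 = 120.442 kg/day

120.442 kg/day


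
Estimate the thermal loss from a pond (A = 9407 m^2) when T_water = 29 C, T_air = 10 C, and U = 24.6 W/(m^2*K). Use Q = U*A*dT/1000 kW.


Temperature difference dT = 29 - 10 = 19 K
Heat loss (W) = U * A * dT = 24.6 * 9407 * 19 = 4396831.8 W
Convert to kW: 4396831.8 / 1000 = 4396.8318 kW

4396.8318 kW


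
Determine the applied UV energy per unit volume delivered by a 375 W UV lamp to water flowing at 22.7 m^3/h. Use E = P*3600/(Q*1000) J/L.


Energy delivered per hour = 375 W * 3600 s = 1350000 J/h
Volume treated per hour = 22.7 m^3/h * 1000 = 22700 L/h
dose = 1350000 / 22700 = 59.4714 J/L

59.4714 J/L


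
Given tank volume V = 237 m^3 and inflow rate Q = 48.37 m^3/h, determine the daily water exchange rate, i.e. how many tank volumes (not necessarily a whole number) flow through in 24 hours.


Daily flow volume = 48.37 m^3/h * 24 h = 1160.88 m^3/day
Exchanges = daily flow / tank volume = 1160.88 / 237 = 4.89823 exchanges/day

4.89823 exchanges/day


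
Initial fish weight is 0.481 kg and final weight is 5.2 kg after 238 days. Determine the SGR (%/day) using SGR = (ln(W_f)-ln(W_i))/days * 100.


ln(W_f) = ln(5.2) = 1.6486586
ln(W_i) = ln(0.481) = -0.73188801
ln(W_f) - ln(W_i) = 1.6486586 - -0.73188801 = 2.3805466
SGR = 2.3805466 / 238 * 100 = 1.00023 %/day

1.00023 %/day


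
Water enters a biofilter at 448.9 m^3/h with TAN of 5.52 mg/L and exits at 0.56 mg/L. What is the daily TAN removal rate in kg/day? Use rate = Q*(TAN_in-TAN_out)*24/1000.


Concentration drop: TAN_in - TAN_out = 5.52 - 0.56 = 4.96 mg/L
Hourly TAN removed = Q * dTAN = 448.9 m^3/h * 4.96 mg/L = 2226.544 g/h  (m^3/h * mg/L = g/h)
Daily TAN removed = 2226.544 * 24 = 53437.056 g/day
Convert to kg/day: 53437.056 / 1000 = 53.437056 kg/day

53.437056 kg/day


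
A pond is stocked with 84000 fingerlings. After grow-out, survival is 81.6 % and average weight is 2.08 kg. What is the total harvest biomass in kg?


Survivors = 84000 * 81.6/100 = 68544 fish
Harvest biomass = survivors * W_f = 68544 * 2.08 = 142571.52 kg

142571.52 kg


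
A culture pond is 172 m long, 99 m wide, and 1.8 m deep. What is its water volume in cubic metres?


Base area = L * W = 172 * 99 = 17028 m^2
Volume = area * depth = 17028 * 1.8 = 30650.4 m^3

30650.4 m^3


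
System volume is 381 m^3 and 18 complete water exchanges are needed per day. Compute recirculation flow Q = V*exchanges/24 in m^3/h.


Daily recirculation volume = 381 m^3 * 18 = 6858 m^3/day
Flow rate Q = daily volume / 24 h = 6858 / 24 = 285.75 m^3/h

285.75 m^3/h


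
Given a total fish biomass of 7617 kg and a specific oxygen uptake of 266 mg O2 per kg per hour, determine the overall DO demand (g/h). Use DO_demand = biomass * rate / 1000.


Total O2 consumption (mg/h) = 7617 kg * 266 mg/(kg*h) = 2026122 mg/h
Convert to g/h: 2026122 / 1000 = 2026.122 g/h

2026.122 g/h


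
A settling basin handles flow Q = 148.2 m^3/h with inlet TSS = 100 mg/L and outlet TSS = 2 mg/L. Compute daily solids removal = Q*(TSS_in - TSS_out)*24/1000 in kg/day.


Concentration drop: TSS_in - TSS_out = 100 - 2 = 98 mg/L
Hourly solids removed = Q * dTSS = 148.2 m^3/h * 98 mg/L = 14523.6 g/h  (m^3/h * mg/L = g/h)
Daily solids removed = 14523.6 * 24 = 348566.4 g/day
Convert g to kg: 348566.4 / 1000 = 348.5664 kg/day

348.5664 kg/day


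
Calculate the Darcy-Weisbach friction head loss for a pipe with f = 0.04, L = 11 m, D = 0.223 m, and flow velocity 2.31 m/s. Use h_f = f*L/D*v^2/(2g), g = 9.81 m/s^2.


v^2 = 2.31^2 = 5.3361 m^2/s^2
L/D = 11/0.223 = 49.327354
h_f = f*(L/D)*v^2/(2g) = 0.04 * 49.327354 * 5.3361 / 19.62 = 0.536627 m

0.536627 m


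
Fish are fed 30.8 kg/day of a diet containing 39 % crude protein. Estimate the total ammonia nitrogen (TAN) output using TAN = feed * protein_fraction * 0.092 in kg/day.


Protein in feed = 30.8 * 39/100 = 12.012 kg/day
TAN = protein * 0.092 = 12.012 * 0.092 = 1.105104 kg/day

1.105104 kg/day


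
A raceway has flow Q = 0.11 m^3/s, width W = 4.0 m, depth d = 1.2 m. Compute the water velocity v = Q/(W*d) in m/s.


Cross-sectional area = W * d = 4.0 * 1.2 = 4.8 m^2
Velocity = Q / A = 0.11 / 4.8 = 0.0229167 m/s

0.0229167 m/s


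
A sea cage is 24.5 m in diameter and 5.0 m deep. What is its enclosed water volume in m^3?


r = d/2 = 24.5/2 = 12.25 m
Base area = pi*r^2 = pi*12.25^2 = 471.43525 m^2
Volume = 471.43525 * 5.0 = 2357.18 m^3

2357.18 m^3


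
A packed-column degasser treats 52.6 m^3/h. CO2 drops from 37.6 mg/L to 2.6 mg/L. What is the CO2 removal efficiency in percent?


CO2_out / CO2_in = 2.6 / 37.6 = 0.069148936
Fraction remaining = 0.069148936
efficiency = (1 - 0.069148936) * 100 = 93.0851 %

93.0851 %


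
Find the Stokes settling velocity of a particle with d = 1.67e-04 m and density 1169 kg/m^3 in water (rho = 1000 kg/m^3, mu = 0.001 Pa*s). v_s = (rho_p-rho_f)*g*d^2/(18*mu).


Density difference: rho_p - rho_f = 1169 - 1000 = 169 kg/m^3
d^2 = (1.67e-04)^2 = 2.7889e-08 m^2
Numerator = (rho_p - rho_f) * g * d^2 = 169 * 9.81 * 2.7889e-08 = 4.6236894e-05
Denominator = 18 * mu = 18 * 0.001 = 0.018
v_s = 4.6236894e-05 / 0.018 = 0.00256872 m/s
Check: Re = rho_f * v_s * d / mu = 1000 * 0.00256872 * 1.67e-04 / 0.001 = 0.429 < 1, so Stokes' law applies.

0.00256872 m/s


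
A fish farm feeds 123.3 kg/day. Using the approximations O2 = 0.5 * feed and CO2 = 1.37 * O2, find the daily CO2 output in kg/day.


O2 = 123.3 * 0.5 = 61.65
CO2 = 61.65 * 1.37 = 84.4605

84.4605 kg/day


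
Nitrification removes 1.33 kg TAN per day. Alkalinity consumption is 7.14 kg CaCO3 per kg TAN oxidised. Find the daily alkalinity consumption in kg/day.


Alkalinity factor: 7.14 kg CaCO3 consumed per kg TAN nitrified
alk = 1.33 kg TAN * 7.14 = 9.4962 kg CaCO3/day

9.4962 kg CaCO3/day


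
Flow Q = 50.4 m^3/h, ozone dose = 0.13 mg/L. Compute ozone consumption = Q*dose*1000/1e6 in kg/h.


O3 demand (mg/h) = Q * dose * 1000 = 50.4 * 0.13 * 1000 = 6552 mg/h
Convert mg to kg: 6552 / 1e6 = 0.006552 kg/h

0.006552 kg/h


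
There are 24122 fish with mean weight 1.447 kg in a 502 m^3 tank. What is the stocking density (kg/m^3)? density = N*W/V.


Total biomass = 24122 fish * 1.447 kg = 34904.534 kg
Density = total biomass / volume = 34904.534 / 502 = 69.5309 kg/m^3

69.5309 kg/m^3


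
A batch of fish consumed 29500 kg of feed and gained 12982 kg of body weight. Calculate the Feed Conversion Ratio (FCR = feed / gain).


FCR = feed consumed / weight gained
FCR = 29500 kg / 12982 kg = 2.27238

2.27238


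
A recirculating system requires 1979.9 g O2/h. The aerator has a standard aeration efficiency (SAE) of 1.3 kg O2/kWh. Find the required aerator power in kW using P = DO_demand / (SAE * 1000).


SAE in g O2/kWh = 1.3 * 1000 = 1300 g/kWh
P = DO_demand / SAE_g = 1979.9 / 1300 = 1.523 kW

1.523 kW


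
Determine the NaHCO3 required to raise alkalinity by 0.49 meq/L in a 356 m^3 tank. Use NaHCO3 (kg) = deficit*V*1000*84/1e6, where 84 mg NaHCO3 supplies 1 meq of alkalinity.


Tank volume in L = 356 m^3 * 1000 = 356000 L
Total meq required = 0.49 meq/L * 356000 L = 174440 meq
NaHCO3 mass = 174440 meq * 84 mg/meq / 1e6 = 14.653 kg

14.653 kg


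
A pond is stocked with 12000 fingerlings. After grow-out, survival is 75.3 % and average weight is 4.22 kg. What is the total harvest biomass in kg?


Survivors = 12000 * 75.3/100 = 9036 fish
Harvest biomass = survivors * W_f = 9036 * 4.22 = 38131.92 kg

38131.92 kg


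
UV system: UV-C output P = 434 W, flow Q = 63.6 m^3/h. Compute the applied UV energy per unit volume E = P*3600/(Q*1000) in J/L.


Energy delivered per hour = 434 W * 3600 s = 1562400 J/h
Volume treated per hour = 63.6 m^3/h * 1000 = 63600 L/h
dose = 1562400 / 63600 = 24.566 J/L

24.566 J/L


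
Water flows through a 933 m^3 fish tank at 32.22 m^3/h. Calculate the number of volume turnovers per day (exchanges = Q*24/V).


Daily flow volume = 32.22 m^3/h * 24 h = 773.28 m^3/day
Exchanges = daily flow / tank volume = 773.28 / 933 = 0.82881 exchanges/day

0.82881 exchanges/day


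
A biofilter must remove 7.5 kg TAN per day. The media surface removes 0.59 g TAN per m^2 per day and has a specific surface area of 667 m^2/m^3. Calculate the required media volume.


A = 7.5*1000 / 0.59 = 12711.864 m^2
V = 12711.864 / 667 = 19.0583

19.0583 m^3


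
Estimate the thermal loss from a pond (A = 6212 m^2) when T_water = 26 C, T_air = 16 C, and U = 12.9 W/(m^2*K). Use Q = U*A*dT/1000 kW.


Temperature difference dT = 26 - 16 = 10 K
Heat loss (W) = U * A * dT = 12.9 * 6212 * 10 = 801348 W
Convert to kW: 801348 / 1000 = 801.348 kW

801.348 kW


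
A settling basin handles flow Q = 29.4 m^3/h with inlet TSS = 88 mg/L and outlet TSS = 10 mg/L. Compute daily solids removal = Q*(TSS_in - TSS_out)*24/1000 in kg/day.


Concentration drop: TSS_in - TSS_out = 88 - 10 = 78 mg/L
Hourly solids removed = Q * dTSS = 29.4 m^3/h * 78 mg/L = 2293.2 g/h  (m^3/h * mg/L = g/h)
Daily solids removed = 2293.2 * 24 = 55036.8 g/day
Convert g to kg: 55036.8 / 1000 = 55.0368 kg/day

55.0368 kg/day


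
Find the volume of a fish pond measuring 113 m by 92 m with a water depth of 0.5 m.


Base area = L * W = 113 * 92 = 10396 m^2
Volume = area * depth = 10396 * 0.5 = 5198 m^3

5198 m^3


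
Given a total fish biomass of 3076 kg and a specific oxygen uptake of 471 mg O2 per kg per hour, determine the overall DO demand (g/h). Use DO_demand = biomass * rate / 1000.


Total O2 consumption (mg/h) = 3076 kg * 471 mg/(kg*h) = 1448796 mg/h
Convert to g/h: 1448796 / 1000 = 1448.796 g/h

1448.796 g/h


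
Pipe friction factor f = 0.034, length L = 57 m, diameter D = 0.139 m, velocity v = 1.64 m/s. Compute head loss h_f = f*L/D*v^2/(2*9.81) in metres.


v^2 = 1.64^2 = 2.6896 m^2/s^2
L/D = 57/0.139 = 410.07194
h_f = f*(L/D)*v^2/(2g) = 0.034 * 410.07194 * 2.6896 / 19.62 = 1.91129 m

1.91129 m


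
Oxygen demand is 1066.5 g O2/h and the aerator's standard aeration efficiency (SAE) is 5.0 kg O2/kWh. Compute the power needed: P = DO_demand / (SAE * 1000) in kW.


SAE in g O2/kWh = 5.0 * 1000 = 5000 g/kWh
P = DO_demand / SAE_g = 1066.5 / 5000 = 0.2133 kW

0.2133 kW


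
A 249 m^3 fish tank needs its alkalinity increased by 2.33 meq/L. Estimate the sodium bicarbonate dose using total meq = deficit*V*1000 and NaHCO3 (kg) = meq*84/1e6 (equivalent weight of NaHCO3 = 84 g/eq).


Tank volume in L = 249 m^3 * 1000 = 249000 L
Total meq required = 2.33 meq/L * 249000 L = 580170 meq
NaHCO3 mass = 580170 meq * 84 mg/meq / 1e6 = 48.7343 kg

48.7343 kg


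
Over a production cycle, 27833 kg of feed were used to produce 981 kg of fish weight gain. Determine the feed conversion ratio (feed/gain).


FCR = feed consumed / weight gained
FCR = 27833 kg / 981 kg = 28.3721

28.3721


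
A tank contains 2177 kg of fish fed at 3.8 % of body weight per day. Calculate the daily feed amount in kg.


Feeding rate fraction = 3.8% / 100 = 0.038
Daily feed = 2177 kg * 0.038 = 82.726 kg/day

82.726 kg/day


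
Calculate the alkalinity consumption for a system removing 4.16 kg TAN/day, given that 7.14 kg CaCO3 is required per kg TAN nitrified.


Alkalinity factor: 7.14 kg CaCO3 consumed per kg TAN nitrified
alk = 4.16 kg TAN * 7.14 = 29.7024 kg CaCO3/day

29.7024 kg CaCO3/day


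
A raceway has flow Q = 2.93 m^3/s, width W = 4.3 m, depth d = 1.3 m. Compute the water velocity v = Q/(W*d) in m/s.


Cross-sectional area = W * d = 4.3 * 1.3 = 5.59 m^2
Velocity = Q / A = 2.93 / 5.59 = 0.52415 m/s

0.52415 m/s


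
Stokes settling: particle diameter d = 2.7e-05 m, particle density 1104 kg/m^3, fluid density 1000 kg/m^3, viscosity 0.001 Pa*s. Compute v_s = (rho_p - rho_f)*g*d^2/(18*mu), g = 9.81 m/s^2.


Density difference: rho_p - rho_f = 1104 - 1000 = 104 kg/m^3
d^2 = (2.7e-05)^2 = 7.29e-10 m^2
Numerator = (rho_p - rho_f) * g * d^2 = 104 * 9.81 * 7.29e-10 = 7.4375496e-07
Denominator = 18 * mu = 18 * 0.001 = 0.018
v_s = 7.4375496e-07 / 0.018 = 4.13197e-05 m/s
Check: Re = rho_f * v_s * d / mu = 1000 * 4.13197e-05 * 2.7e-05 / 0.001 = 0.00112 < 1, so Stokes' law applies.

4.13197e-05 m/s


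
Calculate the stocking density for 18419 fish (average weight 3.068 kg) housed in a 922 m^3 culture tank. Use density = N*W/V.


Total biomass = 18419 fish * 3.068 kg = 56509.492 kg
Density = total biomass / volume = 56509.492 / 922 = 61.2901 kg/m^3

61.2901 kg/m^3


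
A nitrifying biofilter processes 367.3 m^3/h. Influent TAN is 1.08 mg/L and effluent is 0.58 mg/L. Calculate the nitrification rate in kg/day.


Concentration drop: TAN_in - TAN_out = 1.08 - 0.58 = 0.5 mg/L
Hourly TAN removed = Q * dTAN = 367.3 m^3/h * 0.5 mg/L = 183.65 g/h  (m^3/h * mg/L = g/h)
Daily TAN removed = 183.65 * 24 = 4407.6 g/day
Convert to kg/day: 4407.6 / 1000 = 4.4076 kg/day

4.4076 kg/day


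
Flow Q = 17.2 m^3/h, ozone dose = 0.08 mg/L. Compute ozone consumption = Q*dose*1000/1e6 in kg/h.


O3 demand (mg/h) = Q * dose * 1000 = 17.2 * 0.08 * 1000 = 1376 mg/h
Convert mg to kg: 1376 / 1e6 = 0.001376 kg/h

0.001376 kg/h


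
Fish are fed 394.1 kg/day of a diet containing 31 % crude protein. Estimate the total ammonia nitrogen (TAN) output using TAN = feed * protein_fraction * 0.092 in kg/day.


Protein in feed = 394.1 * 31/100 = 122.171 kg/day
TAN = protein * 0.092 = 122.171 * 0.092 = 11.239732 kg/day

11.239732 kg/day


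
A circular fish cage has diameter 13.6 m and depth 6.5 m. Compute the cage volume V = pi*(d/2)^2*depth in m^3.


r = d/2 = 13.6/2 = 6.8 m
Base area = pi*r^2 = pi*6.8^2 = 145.26724 m^2
Volume = 145.26724 * 6.5 = 944.237 m^3

944.237 m^3


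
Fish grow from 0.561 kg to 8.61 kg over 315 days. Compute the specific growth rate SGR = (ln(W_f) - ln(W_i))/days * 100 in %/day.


ln(W_f) = ln(8.61) = 2.1529243
ln(W_i) = ln(0.561) = -0.57803437
ln(W_f) - ln(W_i) = 2.1529243 - -0.57803437 = 2.7309587
SGR = 2.7309587 / 315 * 100 = 0.866971 %/day

0.866971 %/day


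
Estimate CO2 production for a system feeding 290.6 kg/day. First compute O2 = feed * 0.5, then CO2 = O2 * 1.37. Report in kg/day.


O2 = 290.6 * 0.5 = 145.3
CO2 = 145.3 * 1.37 = 199.061

199.061 kg/day


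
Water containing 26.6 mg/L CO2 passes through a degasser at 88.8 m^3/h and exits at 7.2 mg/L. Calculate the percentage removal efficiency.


CO2_out / CO2_in = 7.2 / 26.6 = 0.27067669
Fraction remaining = 0.27067669
efficiency = (1 - 0.27067669) * 100 = 72.9323 %

72.9323 %


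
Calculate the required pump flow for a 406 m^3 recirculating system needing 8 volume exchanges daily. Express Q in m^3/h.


Daily recirculation volume = 406 m^3 * 8 = 3248 m^3/day
Flow rate Q = daily volume / 24 h = 3248 / 24 = 135.333 m^3/h

135.333 m^3/h


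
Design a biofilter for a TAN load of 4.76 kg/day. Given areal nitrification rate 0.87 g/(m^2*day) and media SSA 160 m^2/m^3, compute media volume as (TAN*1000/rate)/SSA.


A = 4.76*1000 / 0.87 = 5471.2644 m^2
V = 5471.2644 / 160 = 34.1954

34.1954 m^3


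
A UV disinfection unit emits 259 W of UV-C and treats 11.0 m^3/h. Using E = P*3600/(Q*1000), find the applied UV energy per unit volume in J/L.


Energy delivered per hour = 259 W * 3600 s = 932400 J/h
Volume treated per hour = 11.0 m^3/h * 1000 = 11000 L/h
dose = 932400 / 11000 = 84.7636 J/L

84.7636 J/L


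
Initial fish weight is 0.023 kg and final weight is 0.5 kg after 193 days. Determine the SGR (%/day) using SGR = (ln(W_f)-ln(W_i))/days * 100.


ln(W_f) = ln(0.5) = -0.69314718
ln(W_i) = ln(0.023) = -3.7722611
ln(W_f) - ln(W_i) = -0.69314718 - -3.7722611 = 3.0791139
SGR = 3.0791139 / 193 * 100 = 1.5954 %/day

1.5954 %/day


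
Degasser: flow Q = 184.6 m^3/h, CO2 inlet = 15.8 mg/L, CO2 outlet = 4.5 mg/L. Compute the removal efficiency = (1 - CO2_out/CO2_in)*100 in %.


CO2_out / CO2_in = 4.5 / 15.8 = 0.28481013
Fraction remaining = 0.28481013
efficiency = (1 - 0.28481013) * 100 = 71.519 %

71.519 %
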